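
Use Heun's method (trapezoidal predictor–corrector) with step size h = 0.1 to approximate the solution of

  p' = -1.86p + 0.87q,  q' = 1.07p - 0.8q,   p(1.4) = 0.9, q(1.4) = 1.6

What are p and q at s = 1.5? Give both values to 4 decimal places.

Heun on (p,q): k1 = f(s_n, state_n); k2 = f(s_n + h, state_n + h·k1); state_{n+1} = state_n + (h/2)·(k1 + k2).
1.400000: (0.900000, 1.600000)
  k1 = (-0.282000, -0.317000)
  predictor → (0.871800, 1.568300)
  k2 = (-0.257127, -0.321814)
  → (0.873044, 1.568059)
(p(1.5), q(1.5)) ≈ (0.8730, 1.5681)

0.8730, 1.5681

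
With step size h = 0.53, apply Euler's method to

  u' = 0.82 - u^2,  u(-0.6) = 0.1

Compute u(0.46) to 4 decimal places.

Euler: u_{n+1} = u_n + h·f(s_n, u_n).
s=-0.600000, u=0.100000: f=0.810000 → u ← 0.100000 + 0.53·0.810000 = 0.529300
s=-0.070000, u=0.529300: f=0.539842 → u ← 0.529300 + 0.53·0.539842 = 0.815416
u(0.46) ≈ 0.8154

0.8154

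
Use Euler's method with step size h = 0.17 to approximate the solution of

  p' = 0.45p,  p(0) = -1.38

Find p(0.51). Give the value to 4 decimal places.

-1.7216

Euler: p_{n+1} = p_n + h·f(s_n, p_n).
s=0.000000, p=-1.380000: f=-0.621000 → p ← -1.380000 + 0.17·(-0.621000) = -1.485570
s=0.170000, p=-1.485570: f=-0.668506 → p ← -1.485570 + 0.17·(-0.668506) = -1.599216
s=0.340000, p=-1.599216: f=-0.719647 → p ← -1.599216 + 0.17·(-0.719647) = -1.721556
p(0.51) ≈ -1.7216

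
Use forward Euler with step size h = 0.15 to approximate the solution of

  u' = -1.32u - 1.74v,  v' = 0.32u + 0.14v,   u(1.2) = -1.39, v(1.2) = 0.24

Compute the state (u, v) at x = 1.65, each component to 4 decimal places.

Euler on (u,v): u_{n+1} = u_n + h·u', v_{n+1} = v_n + h·v'.
1.200000: (-1.390000, 0.240000); f=(1.417200, -0.411200) → (-1.177420, 0.178320)
1.350000: (-1.177420, 0.178320); f=(1.243918, -0.351810) → (-0.990832, 0.125549)
1.500000: (-0.990832, 0.125549); f=(1.089444, -0.299490) → (-0.827416, 0.080625)
(u(1.65), v(1.65)) ≈ (-0.8274, 0.0806)

-0.8274, 0.0806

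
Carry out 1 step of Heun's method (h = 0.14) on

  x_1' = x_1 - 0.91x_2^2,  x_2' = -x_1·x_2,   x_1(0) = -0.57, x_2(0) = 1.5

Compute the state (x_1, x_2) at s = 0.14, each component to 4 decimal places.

Heun on (x_1,x_2): k1 = f(s_n, state_n); k2 = f(s_n + h, state_n + h·k1); state_{n+1} = state_n + (h/2)·(k1 + k2).
0.000000: (-0.570000, 1.500000)
  k1 = (-2.617500, 0.855000)
  predictor → (-0.936450, 1.619700)
  k2 = (-3.323770, 1.516768)
  → (-0.985889, 1.666024)
(x_1(0.14), x_2(0.14)) ≈ (-0.9859, 1.6660)

-0.9859, 1.6660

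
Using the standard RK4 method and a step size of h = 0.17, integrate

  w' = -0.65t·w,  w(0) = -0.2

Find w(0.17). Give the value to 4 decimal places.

-0.1981

RK4: k1 = f(t_n, w_n); k2 = f(t_n + h/2, w_n + (h/2)·k1); k3 = f(t_n + h/2, w_n + (h/2)·k2); k4 = f(t_n + h, w_n + h·k3); w_{n+1} = w_n + (h/6)·(k1 + 2k2 + 2k3 + k4).
t=0.000000, w=-0.200000:
  k1 = f(0.000000, -0.200000) = 0.000000
  k2 = f(0.085000, -0.200000) = 0.011050
  k3 = f(0.085000, -0.199061) = 0.010998
  k4 = f(0.170000, -0.198130) = 0.021893
  w ← -0.200000 + (0.17/6)·(k1 + 2k2 + 2k3 + k4) = -0.198130
w(0.17) ≈ -0.1981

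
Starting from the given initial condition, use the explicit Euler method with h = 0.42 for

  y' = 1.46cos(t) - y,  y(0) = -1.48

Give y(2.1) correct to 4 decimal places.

0.2611

Euler: y_{n+1} = y_n + h·f(t_n, y_n).
t=0.000000, y=-1.480000: f=2.940000 → y ← -1.480000 + 0.42·2.940000 = -0.245200
t=0.420000, y=-0.245200: f=1.578310 → y ← -0.245200 + 0.42·1.578310 = 0.417690
t=0.840000, y=0.417690: f=0.556806 → y ← 0.417690 + 0.42·0.556806 = 0.651548
t=1.260000, y=0.651548: f=-0.205056 → y ← 0.651548 + 0.42·(-0.205056) = 0.565425
t=1.680000, y=0.565425: f=-0.724546 → y ← 0.565425 + 0.42·(-0.724546) = 0.261116
y(2.1) ≈ 0.2611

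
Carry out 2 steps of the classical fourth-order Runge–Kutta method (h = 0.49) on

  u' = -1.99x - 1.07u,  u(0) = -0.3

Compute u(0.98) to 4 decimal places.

RK4: k1 = f(x_n, u_n); k2 = f(x_n + h/2, u_n + (h/2)·k1); k3 = f(x_n + h/2, u_n + (h/2)·k2); k4 = f(x_n + h, u_n + h·k3); u_{n+1} = u_n + (h/6)·(k1 + 2k2 + 2k3 + k4).
x=0.000000, u=-0.300000:
  k1 = f(0.000000, -0.300000) = 0.321000
  k2 = f(0.245000, -0.221355) = -0.250700
  k3 = f(0.245000, -0.361422) = -0.100829
  k4 = f(0.490000, -0.349406) = -0.601235
  u ← -0.300000 + (0.49/6)·(k1 + 2k2 + 2k3 + k4) = -0.380302
x=0.490000, u=-0.380302:
  k1 = f(0.490000, -0.380302) = -0.568177
  k2 = f(0.735000, -0.519506) = -0.906779
  k3 = f(0.735000, -0.602463) = -0.818014
  k4 = f(0.980000, -0.781129) = -1.114392
  u ← -0.380302 + (0.49/6)·(k1 + 2k2 + 2k3 + k4) = -0.799428
u(0.98) ≈ -0.7994

-0.7994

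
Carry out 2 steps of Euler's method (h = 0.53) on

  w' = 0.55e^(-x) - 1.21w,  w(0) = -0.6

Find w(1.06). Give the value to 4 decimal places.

0.1989

Euler: w_{n+1} = w_n + h·f(x_n, w_n).
x=0.000000, w=-0.600000: f=1.276000 → w ← -0.600000 + 0.53·1.276000 = 0.076280
x=0.530000, w=0.076280: f=0.231434 → w ← 0.076280 + 0.53·0.231434 = 0.198940
w(1.06) ≈ 0.1989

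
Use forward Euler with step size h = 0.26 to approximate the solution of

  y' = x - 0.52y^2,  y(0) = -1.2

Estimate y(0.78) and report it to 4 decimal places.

Euler: y_{n+1} = y_n + h·f(x_n, y_n).
x=0.000000, y=-1.200000: f=-0.748800 → y ← -1.200000 + 0.26·(-0.748800) = -1.394688
x=0.260000, y=-1.394688: f=-0.751480 → y ← -1.394688 + 0.26·(-0.751480) = -1.590073
x=0.520000, y=-1.590073: f=-0.794733 → y ← -1.590073 + 0.26·(-0.794733) = -1.796703
y(0.78) ≈ -1.7967

-1.7967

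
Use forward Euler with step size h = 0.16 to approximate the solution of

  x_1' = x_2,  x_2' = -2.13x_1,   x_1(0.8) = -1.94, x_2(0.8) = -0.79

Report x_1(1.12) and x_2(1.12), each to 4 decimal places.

-2.0870, 0.5754

Euler on (x_1,x_2): x_1_{n+1} = x_1_n + h·x_1', x_2_{n+1} = x_2_n + h·x_2'.
0.800000: (-1.940000, -0.790000); f=(-0.790000, 4.132200) → (-2.066400, -0.128848)
0.960000: (-2.066400, -0.128848); f=(-0.128848, 4.401432) → (-2.087016, 0.575381)
(x_1(1.12), x_2(1.12)) ≈ (-2.0870, 0.5754)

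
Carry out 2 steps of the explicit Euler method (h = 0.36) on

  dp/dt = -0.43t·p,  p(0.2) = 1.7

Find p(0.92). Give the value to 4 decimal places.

1.5046

Euler: p_{n+1} = p_n + h·f(t_n, p_n).
t=0.200000, p=1.700000: f=-0.146200 → p ← 1.700000 + 0.36·(-0.146200) = 1.647368
t=0.560000, p=1.647368: f=-0.396686 → p ← 1.647368 + 0.36·(-0.396686) = 1.504561
p(0.92) ≈ 1.5046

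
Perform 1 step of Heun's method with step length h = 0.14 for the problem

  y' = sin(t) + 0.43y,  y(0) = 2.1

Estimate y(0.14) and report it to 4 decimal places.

Heun: k1 = f(t_n, y_n); k2 = f(t_n + h, y_n + h·k1); y_{n+1} = y_n + (h/2)·(k1 + k2).
t=0.000000, y=2.100000:
  k1 = f(0.000000, 2.100000) = 0.903000
  k2 = f(0.140000, 2.226420) = 1.096904
  y ← 2.100000 + (0.14/2)·(0.903000 + 1.096904) = 2.239993
y(0.14) ≈ 2.2400

2.2400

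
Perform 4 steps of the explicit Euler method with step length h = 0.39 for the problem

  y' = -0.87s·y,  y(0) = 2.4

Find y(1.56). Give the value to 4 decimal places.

0.9234

Euler: y_{n+1} = y_n + h·f(s_n, y_n).
s=0.000000, y=2.400000: f=0.000000 → y ← 2.400000 + 0.39·0.000000 = 2.400000
s=0.390000, y=2.400000: f=-0.814320 → y ← 2.400000 + 0.39·(-0.814320) = 2.082415
s=0.780000, y=2.082415: f=-1.413127 → y ← 2.082415 + 0.39·(-1.413127) = 1.531296
s=1.170000, y=1.531296: f=-1.558706 → y ← 1.531296 + 0.39·(-1.558706) = 0.923400
y(1.56) ≈ 0.9234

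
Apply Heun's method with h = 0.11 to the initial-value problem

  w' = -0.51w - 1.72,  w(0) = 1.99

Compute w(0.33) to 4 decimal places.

1.1598

Heun: k1 = f(t_n, w_n); k2 = f(t_n + h, w_n + h·k1); w_{n+1} = w_n + (h/2)·(k1 + k2).
t=0.000000, w=1.990000:
  k1 = f(0.000000, 1.990000) = -2.734900
  k2 = f(0.110000, 1.689161) = -2.581472
  w ← 1.990000 + (0.11/2)·(-2.734900 + (-2.581472)) = 1.697600
t=0.110000, w=1.697600:
  k1 = f(0.110000, 1.697600) = -2.585776
  k2 = f(0.220000, 1.413164) = -2.440714
  w ← 1.697600 + (0.11/2)·(-2.585776 + (-2.440714)) = 1.421143
t=0.220000, w=1.421143:
  k1 = f(0.220000, 1.421143) = -2.444783
  k2 = f(0.330000, 1.152217) = -2.307630
  w ← 1.421143 + (0.11/2)·(-2.444783 + (-2.307630)) = 1.159760
w(0.33) ≈ 1.1598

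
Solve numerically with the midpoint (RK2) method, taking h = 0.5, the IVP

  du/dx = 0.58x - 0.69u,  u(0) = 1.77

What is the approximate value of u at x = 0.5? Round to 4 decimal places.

Midpoint: k1 = f(x_n, u_n); k2 = f(x_n + h/2, u_n + (h/2)·k1); u_{n+1} = u_n + h·k2.
x=0.000000, u=1.770000:
  k1 = f(0.000000, 1.770000) = -1.221300
  k2 = f(0.250000, 1.464675) = -0.865626
  u ← 1.770000 + 0.5·(-0.865626) = 1.337187
u(0.5) ≈ 1.3372

1.3372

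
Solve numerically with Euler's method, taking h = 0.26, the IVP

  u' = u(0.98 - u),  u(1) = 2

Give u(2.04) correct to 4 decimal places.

1.1197

Euler: u_{n+1} = u_n + h·f(t_n, u_n).
t=1.000000, u=2.000000: f=-2.040000 → u ← 2.000000 + 0.26·(-2.040000) = 1.469600
t=1.260000, u=1.469600: f=-0.719516 → u ← 1.469600 + 0.26·(-0.719516) = 1.282526
t=1.520000, u=1.282526: f=-0.387997 → u ← 1.282526 + 0.26·(-0.387997) = 1.181647
t=1.780000, u=1.181647: f=-0.238275 → u ← 1.181647 + 0.26·(-0.238275) = 1.119695
u(2.04) ≈ 1.1197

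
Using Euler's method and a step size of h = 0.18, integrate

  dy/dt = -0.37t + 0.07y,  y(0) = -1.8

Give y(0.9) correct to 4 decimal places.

-2.0377

Euler: y_{n+1} = y_n + h·f(t_n, y_n).
t=0.000000, y=-1.800000: f=-0.126000 → y ← -1.800000 + 0.18·(-0.126000) = -1.822680
t=0.180000, y=-1.822680: f=-0.194188 → y ← -1.822680 + 0.18·(-0.194188) = -1.857634
t=0.360000, y=-1.857634: f=-0.263234 → y ← -1.857634 + 0.18·(-0.263234) = -1.905016
t=0.540000, y=-1.905016: f=-0.333151 → y ← -1.905016 + 0.18·(-0.333151) = -1.964983
t=0.720000, y=-1.964983: f=-0.403949 → y ← -1.964983 + 0.18·(-0.403949) = -2.037694
y(0.9) ≈ -2.0377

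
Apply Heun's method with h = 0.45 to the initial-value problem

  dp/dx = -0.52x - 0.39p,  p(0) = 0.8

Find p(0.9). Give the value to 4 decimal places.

Heun: k1 = f(x_n, p_n); k2 = f(x_n + h, p_n + h·k1); p_{n+1} = p_n + (h/2)·(k1 + k2).
x=0.000000, p=0.800000:
  k1 = f(0.000000, 0.800000) = -0.312000
  k2 = f(0.450000, 0.659600) = -0.491244
  p ← 0.800000 + (0.45/2)·(-0.312000 + (-0.491244)) = 0.619270
x=0.450000, p=0.619270:
  k1 = f(0.450000, 0.619270) = -0.475515
  k2 = f(0.900000, 0.405288) = -0.626062
  p ← 0.619270 + (0.45/2)·(-0.475515 + (-0.626062)) = 0.371415
p(0.9) ≈ 0.3714

0.3714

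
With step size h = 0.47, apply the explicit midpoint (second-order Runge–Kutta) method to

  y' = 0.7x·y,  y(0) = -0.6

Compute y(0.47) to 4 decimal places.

Midpoint: k1 = f(x_n, y_n); k2 = f(x_n + h/2, y_n + (h/2)·k1); y_{n+1} = y_n + h·k2.
x=0.000000, y=-0.600000:
  k1 = f(0.000000, -0.600000) = 0.000000
  k2 = f(0.235000, -0.600000) = -0.098700
  y ← -0.600000 + 0.47·(-0.098700) = -0.646389
y(0.47) ≈ -0.6464

-0.6464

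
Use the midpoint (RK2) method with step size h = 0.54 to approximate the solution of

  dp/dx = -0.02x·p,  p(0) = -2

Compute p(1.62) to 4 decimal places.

-1.9481

Midpoint: k1 = f(x_n, p_n); k2 = f(x_n + h/2, p_n + (h/2)·k1); p_{n+1} = p_n + h·k2.
x=0.000000, p=-2.000000:
  k1 = f(0.000000, -2.000000) = 0.000000
  k2 = f(0.270000, -2.000000) = 0.010800
  p ← -2.000000 + 0.54·0.010800 = -1.994168
x=0.540000, p=-1.994168:
  k1 = f(0.540000, -1.994168) = 0.021537
  k2 = f(0.810000, -1.988353) = 0.032211
  p ← -1.994168 + 0.54·0.032211 = -1.976774
x=1.080000, p=-1.976774:
  k1 = f(1.080000, -1.976774) = 0.042698
  k2 = f(1.350000, -1.965245) = 0.053062
  p ← -1.976774 + 0.54·0.053062 = -1.948121
p(1.62) ≈ -1.9481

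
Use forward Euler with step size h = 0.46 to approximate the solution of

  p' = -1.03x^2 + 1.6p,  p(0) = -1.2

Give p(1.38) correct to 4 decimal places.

Euler: p_{n+1} = p_n + h·f(x_n, p_n).
x=0.000000, p=-1.200000: f=-1.920000 → p ← -1.200000 + 0.46·(-1.920000) = -2.083200
x=0.460000, p=-2.083200: f=-3.551068 → p ← -2.083200 + 0.46·(-3.551068) = -3.716691
x=0.920000, p=-3.716691: f=-6.818498 → p ← -3.716691 + 0.46·(-6.818498) = -6.853200
p(1.38) ≈ -6.8532

-6.8532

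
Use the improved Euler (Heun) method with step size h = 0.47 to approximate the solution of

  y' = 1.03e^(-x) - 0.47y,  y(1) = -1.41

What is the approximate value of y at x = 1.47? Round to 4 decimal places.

Heun: k1 = f(x_n, y_n); k2 = f(x_n + h, y_n + h·k1); y_{n+1} = y_n + (h/2)·(k1 + k2).
x=1.000000, y=-1.410000:
  k1 = f(1.000000, -1.410000) = 1.041616
  k2 = f(1.470000, -0.920441) = 0.669430
  y ← -1.410000 + (0.47/2)·(1.041616 + 0.669430) = -1.007904
y(1.47) ≈ -1.0079

-1.0079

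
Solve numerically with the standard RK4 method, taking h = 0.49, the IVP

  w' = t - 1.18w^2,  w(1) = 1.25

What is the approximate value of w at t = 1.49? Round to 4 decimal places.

1.1124

RK4: k1 = f(t_n, w_n); k2 = f(t_n + h/2, w_n + (h/2)·k1); k3 = f(t_n + h/2, w_n + (h/2)·k2); k4 = f(t_n + h, w_n + h·k3); w_{n+1} = w_n + (h/6)·(k1 + 2k2 + 2k3 + k4).
t=1.000000, w=1.250000:
  k1 = f(1.000000, 1.250000) = -0.843750
  k2 = f(1.245000, 1.043281) = -0.039354
  k3 = f(1.245000, 1.240358) = -0.570416
  k4 = f(1.490000, 0.970496) = 0.378602
  w ← 1.250000 + (0.49/6)·(k1 + 2k2 + 2k3 + k4) = 1.112417
w(1.49) ≈ 1.1124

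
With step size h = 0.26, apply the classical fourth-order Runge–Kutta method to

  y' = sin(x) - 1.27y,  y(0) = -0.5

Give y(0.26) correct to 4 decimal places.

RK4: k1 = f(x_n, y_n); k2 = f(x_n + h/2, y_n + (h/2)·k1); k3 = f(x_n + h/2, y_n + (h/2)·k2); k4 = f(x_n + h, y_n + h·k3); y_{n+1} = y_n + (h/6)·(k1 + 2k2 + 2k3 + k4).
x=0.000000, y=-0.500000:
  k1 = f(0.000000, -0.500000) = 0.635000
  k2 = f(0.130000, -0.417450) = 0.659796
  k3 = f(0.130000, -0.414227) = 0.655702
  k4 = f(0.260000, -0.329518) = 0.675568
  y ← -0.500000 + (0.26/6)·(k1 + 2k2 + 2k3 + k4) = -0.329199
y(0.26) ≈ -0.3292

-0.3292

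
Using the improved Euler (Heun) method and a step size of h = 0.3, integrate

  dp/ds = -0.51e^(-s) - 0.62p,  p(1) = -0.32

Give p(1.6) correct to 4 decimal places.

-0.2899

Heun: k1 = f(s_n, p_n); k2 = f(s_n + h, p_n + h·k1); p_{n+1} = p_n + (h/2)·(k1 + k2).
s=1.000000, p=-0.320000:
  k1 = f(1.000000, -0.320000) = 0.010781
  k2 = f(1.300000, -0.316766) = 0.057403
  p ← -0.320000 + (0.3/2)·(0.010781 + 0.057403) = -0.309772
s=1.300000, p=-0.309772:
  k1 = f(1.300000, -0.309772) = 0.053068
  k2 = f(1.600000, -0.293852) = 0.079221
  p ← -0.309772 + (0.3/2)·(0.053068 + 0.079221) = -0.289929
p(1.6) ≈ -0.2899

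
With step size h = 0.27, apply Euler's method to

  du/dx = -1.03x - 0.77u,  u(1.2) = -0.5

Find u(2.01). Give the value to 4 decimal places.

Euler: u_{n+1} = u_n + h·f(x_n, u_n).
x=1.200000, u=-0.500000: f=-0.851000 → u ← -0.500000 + 0.27·(-0.851000) = -0.729770
x=1.470000, u=-0.729770: f=-0.952177 → u ← -0.729770 + 0.27·(-0.952177) = -0.986858
x=1.740000, u=-0.986858: f=-1.032319 → u ← -0.986858 + 0.27·(-1.032319) = -1.265584
u(2.01) ≈ -1.2656

-1.2656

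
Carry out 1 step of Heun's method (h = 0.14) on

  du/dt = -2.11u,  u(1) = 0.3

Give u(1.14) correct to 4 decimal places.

0.2245

Heun: k1 = f(t_n, u_n); k2 = f(t_n + h, u_n + h·k1); u_{n+1} = u_n + (h/2)·(k1 + k2).
t=1.000000, u=0.300000:
  k1 = f(1.000000, 0.300000) = -0.633000
  k2 = f(1.140000, 0.211380) = -0.446012
  u ← 0.300000 + (0.14/2)·(-0.633000 + (-0.446012)) = 0.224469
u(1.14) ≈ 0.2245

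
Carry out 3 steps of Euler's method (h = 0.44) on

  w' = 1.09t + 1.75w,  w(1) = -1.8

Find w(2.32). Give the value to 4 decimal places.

Euler: w_{n+1} = w_n + h·f(t_n, w_n).
t=1.000000, w=-1.800000: f=-2.060000 → w ← -1.800000 + 0.44·(-2.060000) = -2.706400
t=1.440000, w=-2.706400: f=-3.166600 → w ← -2.706400 + 0.44·(-3.166600) = -4.099704
t=1.880000, w=-4.099704: f=-5.125282 → w ← -4.099704 + 0.44·(-5.125282) = -6.354828
w(2.32) ≈ -6.3548

-6.3548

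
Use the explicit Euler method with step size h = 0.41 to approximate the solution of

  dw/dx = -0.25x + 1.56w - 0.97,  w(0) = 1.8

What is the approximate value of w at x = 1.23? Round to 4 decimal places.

Euler: w_{n+1} = w_n + h·f(x_n, w_n).
x=0.000000, w=1.800000: f=1.838000 → w ← 1.800000 + 0.41·1.838000 = 2.553580
x=0.410000, w=2.553580: f=2.911085 → w ← 2.553580 + 0.41·2.911085 = 3.747125
x=0.820000, w=3.747125: f=4.670515 → w ← 3.747125 + 0.41·4.670515 = 5.662036
w(1.23) ≈ 5.6620

5.6620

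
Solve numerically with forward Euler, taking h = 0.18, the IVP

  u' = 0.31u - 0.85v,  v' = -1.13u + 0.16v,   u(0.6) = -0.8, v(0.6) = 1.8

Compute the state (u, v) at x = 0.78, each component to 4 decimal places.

Euler on (u,v): u_{n+1} = u_n + h·u', v_{n+1} = v_n + h·v'.
0.600000: (-0.800000, 1.800000); f=(-1.778000, 1.192000) → (-1.120040, 2.014560)
(u(0.78), v(0.78)) ≈ (-1.1200, 2.0146)

-1.1200, 2.0146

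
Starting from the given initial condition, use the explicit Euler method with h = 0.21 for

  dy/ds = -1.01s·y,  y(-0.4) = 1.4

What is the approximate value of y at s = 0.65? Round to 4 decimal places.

1.3569

Euler: y_{n+1} = y_n + h·f(s_n, y_n).
s=-0.400000, y=1.400000: f=0.565600 → y ← 1.400000 + 0.21·0.565600 = 1.518776
s=-0.190000, y=1.518776: f=0.291453 → y ← 1.518776 + 0.21·0.291453 = 1.579981
s=0.020000, y=1.579981: f=-0.031916 → y ← 1.579981 + 0.21·(-0.031916) = 1.573279
s=0.230000, y=1.573279: f=-0.365473 → y ← 1.573279 + 0.21·(-0.365473) = 1.496530
s=0.440000, y=1.496530: f=-0.665058 → y ← 1.496530 + 0.21·(-0.665058) = 1.356867
y(0.65) ≈ 1.3569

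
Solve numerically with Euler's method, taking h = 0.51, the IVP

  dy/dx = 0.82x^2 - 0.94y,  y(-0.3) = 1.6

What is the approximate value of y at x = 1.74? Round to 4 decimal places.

0.8734

Euler: y_{n+1} = y_n + h·f(x_n, y_n).
x=-0.300000, y=1.600000: f=-1.430200 → y ← 1.600000 + 0.51·(-1.430200) = 0.870598
x=0.210000, y=0.870598: f=-0.782200 → y ← 0.870598 + 0.51·(-0.782200) = 0.471676
x=0.720000, y=0.471676: f=-0.018287 → y ← 0.471676 + 0.51·(-0.018287) = 0.462349
x=1.230000, y=0.462349: f=0.805970 → y ← 0.462349 + 0.51·0.805970 = 0.873394
y(1.74) ≈ 0.8734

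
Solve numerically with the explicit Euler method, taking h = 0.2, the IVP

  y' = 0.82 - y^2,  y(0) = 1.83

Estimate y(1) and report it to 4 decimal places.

Euler: y_{n+1} = y_n + h·f(x_n, y_n).
x=0.000000, y=1.830000: f=-2.528900 → y ← 1.830000 + 0.2·(-2.528900) = 1.324220
x=0.200000, y=1.324220: f=-0.933559 → y ← 1.324220 + 0.2·(-0.933559) = 1.137508
x=0.400000, y=1.137508: f=-0.473925 → y ← 1.137508 + 0.2·(-0.473925) = 1.042723
x=0.600000, y=1.042723: f=-0.267272 → y ← 1.042723 + 0.2·(-0.267272) = 0.989269
x=0.800000, y=0.989269: f=-0.158653 → y ← 0.989269 + 0.2·(-0.158653) = 0.957538
y(1) ≈ 0.9575

0.9575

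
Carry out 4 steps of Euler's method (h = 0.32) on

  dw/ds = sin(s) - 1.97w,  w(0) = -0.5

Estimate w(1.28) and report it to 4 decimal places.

0.3372

Euler: w_{n+1} = w_n + h·f(s_n, w_n).
s=0.000000, w=-0.500000: f=0.985000 → w ← -0.500000 + 0.32·0.985000 = -0.184800
s=0.320000, w=-0.184800: f=0.678623 → w ← -0.184800 + 0.32·0.678623 = 0.032359
s=0.640000, w=0.032359: f=0.533448 → w ← 0.032359 + 0.32·0.533448 = 0.203063
s=0.960000, w=0.203063: f=0.419158 → w ← 0.203063 + 0.32·0.419158 = 0.337193
w(1.28) ≈ 0.3372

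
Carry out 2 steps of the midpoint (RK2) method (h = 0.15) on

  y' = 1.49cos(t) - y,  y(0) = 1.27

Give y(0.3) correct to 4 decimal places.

Midpoint: k1 = f(t_n, y_n); k2 = f(t_n + h/2, y_n + (h/2)·k1); y_{n+1} = y_n + h·k2.
t=0.000000, y=1.270000:
  k1 = f(0.000000, 1.270000) = 0.220000
  k2 = f(0.075000, 1.286500) = 0.199311
  y ← 1.270000 + 0.15·0.199311 = 1.299897
t=0.150000, y=1.299897:
  k1 = f(0.150000, 1.299897) = 0.173372
  k2 = f(0.225000, 1.312900) = 0.139544
  y ← 1.299897 + 0.15·0.139544 = 1.320828
y(0.3) ≈ 1.3208

1.3208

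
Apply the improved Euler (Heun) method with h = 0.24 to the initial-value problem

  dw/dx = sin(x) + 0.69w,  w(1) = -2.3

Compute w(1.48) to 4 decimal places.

Heun: k1 = f(x_n, w_n); k2 = f(x_n + h, w_n + h·k1); w_{n+1} = w_n + (h/2)·(k1 + k2).
x=1.000000, w=-2.300000:
  k1 = f(1.000000, -2.300000) = -0.745529
  k2 = f(1.240000, -2.478927) = -0.764676
  w ← -2.300000 + (0.24/2)·(-0.745529 + (-0.764676)) = -2.481225
x=1.240000, w=-2.481225:
  k1 = f(1.240000, -2.481225) = -0.766261
  k2 = f(1.480000, -2.665127) = -0.843057
  w ← -2.481225 + (0.24/2)·(-0.766261 + (-0.843057)) = -2.674343
w(1.48) ≈ -2.6743

-2.6743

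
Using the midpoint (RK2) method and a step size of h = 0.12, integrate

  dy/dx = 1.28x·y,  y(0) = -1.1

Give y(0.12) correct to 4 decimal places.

-1.1101

Midpoint: k1 = f(x_n, y_n); k2 = f(x_n + h/2, y_n + (h/2)·k1); y_{n+1} = y_n + h·k2.
x=0.000000, y=-1.100000:
  k1 = f(0.000000, -1.100000) = 0.000000
  k2 = f(0.060000, -1.100000) = -0.084480
  y ← -1.100000 + 0.12·(-0.084480) = -1.110138
y(0.12) ≈ -1.1101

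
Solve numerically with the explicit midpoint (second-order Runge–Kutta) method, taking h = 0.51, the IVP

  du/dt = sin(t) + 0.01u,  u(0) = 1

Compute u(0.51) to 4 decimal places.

1.1338

Midpoint: k1 = f(t_n, u_n); k2 = f(t_n + h/2, u_n + (h/2)·k1); u_{n+1} = u_n + h·k2.
t=0.000000, u=1.000000:
  k1 = f(0.000000, 1.000000) = 0.010000
  k2 = f(0.255000, 1.002550) = 0.262271
  u ← 1.000000 + 0.51·0.262271 = 1.133758
u(0.51) ≈ 1.1338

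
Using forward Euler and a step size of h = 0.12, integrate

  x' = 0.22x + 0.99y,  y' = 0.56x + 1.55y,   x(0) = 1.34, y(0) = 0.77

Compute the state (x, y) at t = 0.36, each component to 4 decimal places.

1.8207, 1.6373

Euler on (x,y): x_{n+1} = x_n + h·x', y_{n+1} = y_n + h·y'.
0.000000: (1.340000, 0.770000); f=(1.057100, 1.943900) → (1.466852, 1.003268)
0.120000: (1.466852, 1.003268); f=(1.315943, 2.376503) → (1.624765, 1.288448)
0.240000: (1.624765, 1.288448); f=(1.633012, 2.906963) → (1.820727, 1.637284)
(x(0.36), y(0.36)) ≈ (1.8207, 1.6373)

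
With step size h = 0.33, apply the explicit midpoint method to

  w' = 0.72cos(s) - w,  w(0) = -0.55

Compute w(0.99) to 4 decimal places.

0.1482

Midpoint: k1 = f(s_n, w_n); k2 = f(s_n + h/2, w_n + (h/2)·k1); w_{n+1} = w_n + h·k2.
s=0.000000, w=-0.550000:
  k1 = f(0.000000, -0.550000) = 1.270000
  k2 = f(0.165000, -0.340450) = 1.050671
  w ← -0.550000 + 0.33·1.050671 = -0.203278
s=0.330000, w=-0.203278:
  k1 = f(0.330000, -0.203278) = 0.884429
  k2 = f(0.495000, -0.057348) = 0.690925
  w ← -0.203278 + 0.33·0.690925 = 0.024727
s=0.660000, w=0.024727:
  k1 = f(0.660000, 0.024727) = 0.544068
  k2 = f(0.825000, 0.114498) = 0.374063
  w ← 0.024727 + 0.33·0.374063 = 0.148168
w(0.99) ≈ 0.1482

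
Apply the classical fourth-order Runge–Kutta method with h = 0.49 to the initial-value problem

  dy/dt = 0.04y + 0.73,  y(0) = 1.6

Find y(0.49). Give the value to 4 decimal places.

RK4: k1 = f(t_n, y_n); k2 = f(t_n + h/2, y_n + (h/2)·k1); k3 = f(t_n + h/2, y_n + (h/2)·k2); k4 = f(t_n + h, y_n + h·k3); y_{n+1} = y_n + (h/6)·(k1 + 2k2 + 2k3 + k4).
t=0.000000, y=1.600000:
  k1 = f(0.000000, 1.600000) = 0.794000
  k2 = f(0.245000, 1.794530) = 0.801781
  k3 = f(0.245000, 1.796436) = 0.801857
  k4 = f(0.490000, 1.992910) = 0.809716
  y ← 1.600000 + (0.49/6)·(k1 + 2k2 + 2k3 + k4) = 1.992898
y(0.49) ≈ 1.9929

1.9929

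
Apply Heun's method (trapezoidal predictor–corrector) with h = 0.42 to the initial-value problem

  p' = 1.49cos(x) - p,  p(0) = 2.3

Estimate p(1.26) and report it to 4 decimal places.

1.3619

Heun: k1 = f(x_n, p_n); k2 = f(x_n + h, p_n + h·k1); p_{n+1} = p_n + (h/2)·(k1 + k2).
x=0.000000, p=2.300000:
  k1 = f(0.000000, 2.300000) = -0.810000
  k2 = f(0.420000, 1.959800) = -0.599297
  p ← 2.300000 + (0.42/2)·(-0.810000 + (-0.599297)) = 2.004048
x=0.420000, p=2.004048:
  k1 = f(0.420000, 2.004048) = -0.643545
  k2 = f(0.840000, 1.733759) = -0.739239
  p ← 2.004048 + (0.42/2)·(-0.643545 + (-0.739239)) = 1.713663
x=0.840000, p=1.713663:
  k1 = f(0.840000, 1.713663) = -0.719143
  k2 = f(1.260000, 1.411623) = -0.955956
  p ← 1.713663 + (0.42/2)·(-0.719143 + (-0.955956)) = 1.361892
p(1.26) ≈ 1.3619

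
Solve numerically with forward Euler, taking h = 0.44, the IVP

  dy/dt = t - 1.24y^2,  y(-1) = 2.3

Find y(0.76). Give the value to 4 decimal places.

-11.3414

Euler: y_{n+1} = y_n + h·f(t_n, y_n).
t=-1.000000, y=2.300000: f=-7.559600 → y ← 2.300000 + 0.44·(-7.559600) = -1.026224
t=-0.560000, y=-1.026224: f=-1.865888 → y ← -1.026224 + 0.44·(-1.865888) = -1.847215
t=-0.120000, y=-1.847215: f=-4.351131 → y ← -1.847215 + 0.44·(-4.351131) = -3.761713
t=0.320000, y=-3.761713: f=-17.226597 → y ← -3.761713 + 0.44·(-17.226597) = -11.341415
y(0.76) ≈ -11.3414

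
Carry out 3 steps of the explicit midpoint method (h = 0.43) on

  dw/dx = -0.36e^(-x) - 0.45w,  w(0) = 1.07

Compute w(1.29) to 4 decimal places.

Midpoint: k1 = f(x_n, w_n); k2 = f(x_n + h/2, w_n + (h/2)·k1); w_{n+1} = w_n + h·k2.
x=0.000000, w=1.070000:
  k1 = f(0.000000, 1.070000) = -0.841500
  k2 = f(0.215000, 0.889078) = -0.690440
  w ← 1.070000 + 0.43·(-0.690440) = 0.773111
x=0.430000, w=0.773111:
  k1 = f(0.430000, 0.773111) = -0.582083
  k2 = f(0.645000, 0.647963) = -0.480462
  w ← 0.773111 + 0.43·(-0.480462) = 0.566512
x=0.860000, w=0.566512:
  k1 = f(0.860000, 0.566512) = -0.407269
  k2 = f(1.075000, 0.478949) = -0.338394
  w ← 0.566512 + 0.43·(-0.338394) = 0.421003
w(1.29) ≈ 0.4210

0.4210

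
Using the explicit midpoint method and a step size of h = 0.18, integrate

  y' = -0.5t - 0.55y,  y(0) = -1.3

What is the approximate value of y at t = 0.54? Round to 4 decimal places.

Midpoint: k1 = f(t_n, y_n); k2 = f(t_n + h/2, y_n + (h/2)·k1); y_{n+1} = y_n + h·k2.
t=0.000000, y=-1.300000:
  k1 = f(0.000000, -1.300000) = 0.715000
  k2 = f(0.090000, -1.235650) = 0.634608
  y ← -1.300000 + 0.18·0.634608 = -1.185771
t=0.180000, y=-1.185771:
  k1 = f(0.180000, -1.185771) = 0.562174
  k2 = f(0.270000, -1.135175) = 0.489346
  y ← -1.185771 + 0.18·0.489346 = -1.097688
t=0.360000, y=-1.097688:
  k1 = f(0.360000, -1.097688) = 0.423729
  k2 = f(0.450000, -1.059553) = 0.357754
  y ← -1.097688 + 0.18·0.357754 = -1.033293
y(0.54) ≈ -1.0333

-1.0333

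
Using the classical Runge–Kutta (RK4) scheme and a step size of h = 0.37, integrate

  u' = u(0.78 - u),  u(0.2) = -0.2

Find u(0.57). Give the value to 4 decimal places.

RK4: k1 = f(t_n, u_n); k2 = f(t_n + h/2, u_n + (h/2)·k1); k3 = f(t_n + h/2, u_n + (h/2)·k2); k4 = f(t_n + h, u_n + h·k3); u_{n+1} = u_n + (h/6)·(k1 + 2k2 + 2k3 + k4).
t=0.200000, u=-0.200000:
  k1 = f(0.200000, -0.200000) = -0.196000
  k2 = f(0.385000, -0.236260) = -0.240102
  k3 = f(0.385000, -0.244419) = -0.250387
  k4 = f(0.570000, -0.292643) = -0.313902
  u ← -0.200000 + (0.37/6)·(k1 + 2k2 + 2k3 + k4) = -0.291938
u(0.57) ≈ -0.2919

-0.2919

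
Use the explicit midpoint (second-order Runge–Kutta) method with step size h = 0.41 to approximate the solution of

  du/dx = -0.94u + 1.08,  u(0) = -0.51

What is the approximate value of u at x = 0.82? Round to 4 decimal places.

0.3617

Midpoint: k1 = f(x_n, u_n); k2 = f(x_n + h/2, u_n + (h/2)·k1); u_{n+1} = u_n + h·k2.
x=0.000000, u=-0.510000:
  k1 = f(0.000000, -0.510000) = 1.559400
  k2 = f(0.205000, -0.190323) = 1.258904
  u ← -0.510000 + 0.41·1.258904 = 0.006150
x=0.410000, u=0.006150:
  k1 = f(0.410000, 0.006150) = 1.074219
  k2 = f(0.615000, 0.226365) = 0.867217
  u ← 0.006150 + 0.41·0.867217 = 0.361709
u(0.82) ≈ 0.3617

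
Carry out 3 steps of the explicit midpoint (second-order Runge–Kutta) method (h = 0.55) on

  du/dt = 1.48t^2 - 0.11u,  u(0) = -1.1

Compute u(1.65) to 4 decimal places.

Midpoint: k1 = f(t_n, u_n); k2 = f(t_n + h/2, u_n + (h/2)·k1); u_{n+1} = u_n + h·k2.
t=0.000000, u=-1.100000:
  k1 = f(0.000000, -1.100000) = 0.121000
  k2 = f(0.275000, -1.066725) = 0.229265
  u ← -1.100000 + 0.55·0.229265 = -0.973904
t=0.550000, u=-0.973904:
  k1 = f(0.550000, -0.973904) = 0.554829
  k2 = f(0.825000, -0.821326) = 1.097671
  u ← -0.973904 + 0.55·1.097671 = -0.370185
t=1.100000, u=-0.370185:
  k1 = f(1.100000, -0.370185) = 1.831520
  k2 = f(1.375000, 0.133483) = 2.783442
  u ← -0.370185 + 0.55·2.783442 = 1.160708
u(1.65) ≈ 1.1607

1.1607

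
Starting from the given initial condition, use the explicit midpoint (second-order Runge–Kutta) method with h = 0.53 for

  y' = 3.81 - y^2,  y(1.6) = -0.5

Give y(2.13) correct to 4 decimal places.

1.4151

Midpoint: k1 = f(x_n, y_n); k2 = f(x_n + h/2, y_n + (h/2)·k1); y_{n+1} = y_n + h·k2.
x=1.600000, y=-0.500000:
  k1 = f(1.600000, -0.500000) = 3.560000
  k2 = f(1.865000, 0.443400) = 3.613396
  y ← -0.500000 + 0.53·3.613396 = 1.415100
y(2.13) ≈ 1.4151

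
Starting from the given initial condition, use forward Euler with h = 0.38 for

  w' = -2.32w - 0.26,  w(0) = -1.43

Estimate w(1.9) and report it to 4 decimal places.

Euler: w_{n+1} = w_n + h·f(t_n, w_n).
t=0.000000, w=-1.430000: f=3.057600 → w ← -1.430000 + 0.38·3.057600 = -0.268112
t=0.380000, w=-0.268112: f=0.362020 → w ← -0.268112 + 0.38·0.362020 = -0.130544
t=0.760000, w=-0.130544: f=0.042863 → w ← -0.130544 + 0.38·0.042863 = -0.114256
t=1.140000, w=-0.114256: f=0.005075 → w ← -0.114256 + 0.38·0.005075 = -0.112328
t=1.520000, w=-0.112328: f=0.000601 → w ← -0.112328 + 0.38·0.000601 = -0.112100
w(1.9) ≈ -0.1121

-0.1121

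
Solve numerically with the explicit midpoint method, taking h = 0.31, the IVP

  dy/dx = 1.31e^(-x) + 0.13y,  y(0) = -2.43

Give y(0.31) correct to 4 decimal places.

-2.1739

Midpoint: k1 = f(x_n, y_n); k2 = f(x_n + h/2, y_n + (h/2)·k1); y_{n+1} = y_n + h·k2.
x=0.000000, y=-2.430000:
  k1 = f(0.000000, -2.430000) = 0.994100
  k2 = f(0.155000, -2.275915) = 0.826035
  y ← -2.430000 + 0.31·0.826035 = -2.173929
y(0.31) ≈ -2.1739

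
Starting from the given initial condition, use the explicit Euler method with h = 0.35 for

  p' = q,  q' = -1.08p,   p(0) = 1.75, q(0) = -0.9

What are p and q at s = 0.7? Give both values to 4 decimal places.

Euler on (p,q): p_{n+1} = p_n + h·p', q_{n+1} = q_n + h·q'.
0.000000: (1.750000, -0.900000); f=(-0.900000, -1.890000) → (1.435000, -1.561500)
0.350000: (1.435000, -1.561500); f=(-1.561500, -1.549800) → (0.888475, -2.103930)
(p(0.7), q(0.7)) ≈ (0.8885, -2.1039)

0.8885, -2.1039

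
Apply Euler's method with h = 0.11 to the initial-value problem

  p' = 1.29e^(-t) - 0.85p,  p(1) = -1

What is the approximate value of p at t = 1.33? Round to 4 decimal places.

-0.6177

Euler: p_{n+1} = p_n + h·f(t_n, p_n).
t=1.000000, p=-1.000000: f=1.324564 → p ← -1.000000 + 0.11·1.324564 = -0.854298
t=1.110000, p=-0.854298: f=1.151284 → p ← -0.854298 + 0.11·1.151284 = -0.727657
t=1.220000, p=-0.727657: f=0.999355 → p ← -0.727657 + 0.11·0.999355 = -0.617728
p(1.33) ≈ -0.6177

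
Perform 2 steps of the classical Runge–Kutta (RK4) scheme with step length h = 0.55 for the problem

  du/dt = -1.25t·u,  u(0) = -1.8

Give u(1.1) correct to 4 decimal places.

-0.8449

RK4: k1 = f(t_n, u_n); k2 = f(t_n + h/2, u_n + (h/2)·k1); k3 = f(t_n + h/2, u_n + (h/2)·k2); k4 = f(t_n + h, u_n + h·k3); u_{n+1} = u_n + (h/6)·(k1 + 2k2 + 2k3 + k4).
t=0.000000, u=-1.800000:
  k1 = f(0.000000, -1.800000) = 0.000000
  k2 = f(0.275000, -1.800000) = 0.618750
  k3 = f(0.275000, -1.629844) = 0.560259
  k4 = f(0.550000, -1.491858) = 1.025652
  u ← -1.800000 + (0.55/6)·(k1 + 2k2 + 2k3 + k4) = -1.489830
t=0.550000, u=-1.489830:
  k1 = f(0.550000, -1.489830) = 1.024258
  k2 = f(0.825000, -1.208159) = 1.245914
  k3 = f(0.825000, -1.147204) = 1.183054
  k4 = f(1.100000, -0.839151) = 1.153832
  u ← -1.489830 + (0.55/6)·(k1 + 2k2 + 2k3 + k4) = -0.844861
u(1.1) ≈ -0.8449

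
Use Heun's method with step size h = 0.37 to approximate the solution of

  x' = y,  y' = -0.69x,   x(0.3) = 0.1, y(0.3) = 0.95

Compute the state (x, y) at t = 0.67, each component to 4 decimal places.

0.4468, 0.8796

Heun on (x,y): k1 = f(t_n, state_n); k2 = f(t_n + h, state_n + h·k1); state_{n+1} = state_n + (h/2)·(k1 + k2).
0.300000: (0.100000, 0.950000)
  k1 = (0.950000, -0.069000)
  predictor → (0.451500, 0.924470)
  k2 = (0.924470, -0.311535)
  → (0.446777, 0.879601)
(x(0.67), y(0.67)) ≈ (0.4468, 0.8796)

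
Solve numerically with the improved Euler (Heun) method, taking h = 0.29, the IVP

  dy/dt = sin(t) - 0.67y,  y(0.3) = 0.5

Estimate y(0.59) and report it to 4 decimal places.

0.5275

Heun: k1 = f(t_n, y_n); k2 = f(t_n + h, y_n + h·k1); y_{n+1} = y_n + (h/2)·(k1 + k2).
t=0.300000, y=0.500000:
  k1 = f(0.300000, 0.500000) = -0.039480
  k2 = f(0.590000, 0.488551) = 0.229032
  y ← 0.500000 + (0.29/2)·(-0.039480 + 0.229032) = 0.527485
y(0.59) ≈ 0.5275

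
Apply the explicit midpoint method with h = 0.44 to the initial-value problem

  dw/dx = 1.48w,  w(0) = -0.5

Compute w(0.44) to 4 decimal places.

-0.9316

Midpoint: k1 = f(x_n, w_n); k2 = f(x_n + h/2, w_n + (h/2)·k1); w_{n+1} = w_n + h·k2.
x=0.000000, w=-0.500000:
  k1 = f(0.000000, -0.500000) = -0.740000
  k2 = f(0.220000, -0.662800) = -0.980944
  w ← -0.500000 + 0.44·(-0.980944) = -0.931615
w(0.44) ≈ -0.9316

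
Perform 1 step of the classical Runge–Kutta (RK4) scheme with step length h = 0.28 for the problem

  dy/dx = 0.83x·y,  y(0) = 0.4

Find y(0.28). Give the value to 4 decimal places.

RK4: k1 = f(x_n, y_n); k2 = f(x_n + h/2, y_n + (h/2)·k1); k3 = f(x_n + h/2, y_n + (h/2)·k2); k4 = f(x_n + h, y_n + h·k3); y_{n+1} = y_n + (h/6)·(k1 + 2k2 + 2k3 + k4).
x=0.000000, y=0.400000:
  k1 = f(0.000000, 0.400000) = 0.000000
  k2 = f(0.140000, 0.400000) = 0.046480
  k3 = f(0.140000, 0.406507) = 0.047236
  k4 = f(0.280000, 0.413226) = 0.096034
  y ← 0.400000 + (0.28/6)·(k1 + 2k2 + 2k3 + k4) = 0.413228
y(0.28) ≈ 0.4132

0.4132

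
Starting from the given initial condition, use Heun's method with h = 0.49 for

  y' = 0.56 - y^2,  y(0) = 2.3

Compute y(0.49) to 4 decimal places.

1.2783

Heun: k1 = f(t_n, y_n); k2 = f(t_n + h, y_n + h·k1); y_{n+1} = y_n + (h/2)·(k1 + k2).
t=0.000000, y=2.300000:
  k1 = f(0.000000, 2.300000) = -4.730000
  k2 = f(0.490000, -0.017700) = 0.559687
  y ← 2.300000 + (0.49/2)·(-4.730000 + 0.559687) = 1.278273
y(0.49) ≈ 1.2783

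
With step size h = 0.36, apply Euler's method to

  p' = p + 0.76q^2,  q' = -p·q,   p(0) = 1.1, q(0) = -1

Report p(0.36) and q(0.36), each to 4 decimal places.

Euler on (p,q): p_{n+1} = p_n + h·p', q_{n+1} = q_n + h·q'.
0.000000: (1.100000, -1.000000); f=(1.860000, 1.100000) → (1.769600, -0.604000)
(p(0.36), q(0.36)) ≈ (1.7696, -0.6040)

1.7696, -0.6040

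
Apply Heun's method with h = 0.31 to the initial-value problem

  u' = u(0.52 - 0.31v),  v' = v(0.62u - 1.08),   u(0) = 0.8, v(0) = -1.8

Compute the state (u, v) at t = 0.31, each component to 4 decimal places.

1.0953, -1.5415

Heun on (u,v): k1 = f(t_n, state_n); k2 = f(t_n + h, state_n + h·k1); state_{n+1} = state_n + (h/2)·(k1 + k2).
0.000000: (0.800000, -1.800000)
  k1 = (0.862400, 1.051200)
  predictor → (1.067344, -1.474128)
  k2 = (1.042773, 0.616549)
  → (1.095302, -1.541499)
(u(0.31), v(0.31)) ≈ (1.0953, -1.5415)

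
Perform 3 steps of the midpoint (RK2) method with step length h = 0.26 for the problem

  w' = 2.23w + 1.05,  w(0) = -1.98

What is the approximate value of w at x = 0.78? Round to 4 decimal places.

-8.5296

Midpoint: k1 = f(x_n, w_n); k2 = f(x_n + h/2, w_n + (h/2)·k1); w_{n+1} = w_n + h·k2.
x=0.000000, w=-1.980000:
  k1 = f(0.000000, -1.980000) = -3.365400
  k2 = f(0.130000, -2.417502) = -4.341029
  w ← -1.980000 + 0.26·(-4.341029) = -3.108668
x=0.260000, w=-3.108668:
  k1 = f(0.260000, -3.108668) = -5.882329
  k2 = f(0.390000, -3.873370) = -7.587616
  w ← -3.108668 + 0.26·(-7.587616) = -5.081448
x=0.520000, w=-5.081448:
  k1 = f(0.520000, -5.081448) = -10.281629
  k2 = f(0.650000, -6.418060) = -13.262273
  w ← -5.081448 + 0.26·(-13.262273) = -8.529639
w(0.78) ≈ -8.5296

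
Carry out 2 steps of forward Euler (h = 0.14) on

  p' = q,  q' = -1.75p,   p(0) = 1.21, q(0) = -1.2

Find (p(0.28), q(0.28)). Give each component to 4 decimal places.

0.8325, -1.7517

Euler on (p,q): p_{n+1} = p_n + h·p', q_{n+1} = q_n + h·q'.
0.000000: (1.210000, -1.200000); f=(-1.200000, -2.117500) → (1.042000, -1.496450)
0.140000: (1.042000, -1.496450); f=(-1.496450, -1.823500) → (0.832497, -1.751740)
(p(0.28), q(0.28)) ≈ (0.8325, -1.7517)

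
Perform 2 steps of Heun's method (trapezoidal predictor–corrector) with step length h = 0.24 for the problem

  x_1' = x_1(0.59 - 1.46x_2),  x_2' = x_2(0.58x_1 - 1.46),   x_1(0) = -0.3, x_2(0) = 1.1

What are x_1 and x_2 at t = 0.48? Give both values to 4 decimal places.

Heun on (x_1,x_2): k1 = f(t_n, state_n); k2 = f(t_n + h, state_n + h·k1); state_{n+1} = state_n + (h/2)·(k1 + k2).
0.000000: (-0.300000, 1.100000)
  k1 = (0.304800, -1.797400)
  predictor → (-0.226848, 0.668624)
  k2 = (0.087607, -1.064163)
  → (-0.252911, 0.756612)
0.240000: (-0.252911, 0.756612)
  k1 = (0.130162, -1.215640)
  predictor → (-0.221672, 0.464859)
  k2 = (0.019661, -0.738461)
  → (-0.234932, 0.522120)
(x_1(0.48), x_2(0.48)) ≈ (-0.2349, 0.5221)

-0.2349, 0.5221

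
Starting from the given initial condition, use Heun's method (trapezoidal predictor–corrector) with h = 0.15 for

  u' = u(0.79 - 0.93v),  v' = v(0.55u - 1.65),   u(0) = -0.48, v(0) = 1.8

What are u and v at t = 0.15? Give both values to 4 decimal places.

Heun on (u,v): k1 = f(t_n, state_n); k2 = f(t_n + h, state_n + h·k1); state_{n+1} = state_n + (h/2)·(k1 + k2).
0.000000: (-0.480000, 1.800000)
  k1 = (0.424320, -3.445200)
  predictor → (-0.416352, 1.283220)
  k2 = (0.167954, -2.411162)
  → (-0.435579, 1.360773)
(u(0.15), v(0.15)) ≈ (-0.4356, 1.3608)

-0.4356, 1.3608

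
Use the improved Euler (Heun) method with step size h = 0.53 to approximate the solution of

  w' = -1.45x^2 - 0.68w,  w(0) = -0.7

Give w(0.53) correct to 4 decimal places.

Heun: k1 = f(x_n, w_n); k2 = f(x_n + h, w_n + h·k1); w_{n+1} = w_n + (h/2)·(k1 + k2).
x=0.000000, w=-0.700000:
  k1 = f(0.000000, -0.700000) = 0.476000
  k2 = f(0.530000, -0.447720) = -0.102855
  w ← -0.700000 + (0.53/2)·(0.476000 + (-0.102855)) = -0.601117
w(0.53) ≈ -0.6011

-0.6011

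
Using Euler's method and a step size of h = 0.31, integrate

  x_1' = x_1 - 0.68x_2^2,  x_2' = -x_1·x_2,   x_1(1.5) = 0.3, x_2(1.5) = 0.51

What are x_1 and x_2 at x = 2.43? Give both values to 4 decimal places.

0.4851, 0.3630

Euler on (x_1,x_2): x_1_{n+1} = x_1_n + h·x_1', x_2_{n+1} = x_2_n + h·x_2'.
1.500000: (0.300000, 0.510000); f=(0.123132, -0.153000) → (0.338171, 0.462570)
1.810000: (0.338171, 0.462570); f=(0.192671, -0.156428) → (0.397899, 0.414077)
2.120000: (0.397899, 0.414077); f=(0.281306, -0.164761) → (0.485104, 0.363002)
(x_1(2.43), x_2(2.43)) ≈ (0.4851, 0.3630)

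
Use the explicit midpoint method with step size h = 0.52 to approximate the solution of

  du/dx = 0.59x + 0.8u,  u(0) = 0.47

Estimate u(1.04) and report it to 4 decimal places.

Midpoint: k1 = f(x_n, u_n); k2 = f(x_n + h/2, u_n + (h/2)·k1); u_{n+1} = u_n + h·k2.
x=0.000000, u=0.470000:
  k1 = f(0.000000, 0.470000) = 0.376000
  k2 = f(0.260000, 0.567760) = 0.607608
  u ← 0.470000 + 0.52·0.607608 = 0.785956
x=0.520000, u=0.785956:
  k1 = f(0.520000, 0.785956) = 0.935565
  k2 = f(0.780000, 1.029203) = 1.283562
  u ← 0.785956 + 0.52·1.283562 = 1.453409
u(1.04) ≈ 1.4534

1.4534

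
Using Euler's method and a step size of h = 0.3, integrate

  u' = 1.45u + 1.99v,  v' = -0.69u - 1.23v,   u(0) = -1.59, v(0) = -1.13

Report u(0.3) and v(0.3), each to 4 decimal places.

-2.9563, -0.3839

Euler on (u,v): u_{n+1} = u_n + h·u', v_{n+1} = v_n + h·v'.
0.000000: (-1.590000, -1.130000); f=(-4.554200, 2.487000) → (-2.956260, -0.383900)
(u(0.3), v(0.3)) ≈ (-2.9563, -0.3839)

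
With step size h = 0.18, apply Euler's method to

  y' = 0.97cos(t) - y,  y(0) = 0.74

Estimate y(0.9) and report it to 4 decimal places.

0.8119

Euler: y_{n+1} = y_n + h·f(t_n, y_n).
t=0.000000, y=0.740000: f=0.230000 → y ← 0.740000 + 0.18·0.230000 = 0.781400
t=0.180000, y=0.781400: f=0.172928 → y ← 0.781400 + 0.18·0.172928 = 0.812527
t=0.360000, y=0.812527: f=0.095293 → y ← 0.812527 + 0.18·0.095293 = 0.829680
t=0.540000, y=0.829680: f=0.002298 → y ← 0.829680 + 0.18·0.002298 = 0.830093
t=0.720000, y=0.830093: f=-0.100842 → y ← 0.830093 + 0.18·(-0.100842) = 0.811942
y(0.9) ≈ 0.8119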